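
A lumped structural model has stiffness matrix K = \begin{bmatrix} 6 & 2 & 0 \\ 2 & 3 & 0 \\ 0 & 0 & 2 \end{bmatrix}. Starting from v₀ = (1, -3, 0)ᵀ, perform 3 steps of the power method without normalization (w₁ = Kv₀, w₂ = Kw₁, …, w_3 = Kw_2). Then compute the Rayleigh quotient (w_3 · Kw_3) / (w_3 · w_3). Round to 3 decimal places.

w1 = Kv₀ = (6·1 + 2·(-3) + 0·0; 2·1 + 3·(-3) + 0·0; 0·1 + 0·(-3) + 2·0) = (0, -7, 0)
w2 = Kw1 = (6·0 + 2·(-7) + 0·0; 2·0 + 3·(-7) + 0·0; 0·0 + 0·(-7) + 2·0) = (-14, -21, 0)
w3 = Kw2 = (-126, -91, 0)
Kw3 = (-938, -525, 0)
w3·Kw3 = (-126)·(-938) + (-91)·(-525) + 0·0 = 165963; w3·w3 = (-126)·(-126) + (-91)·(-91) + 0·0 = 24157
λ ≈ 165963/24157 = 6.870

λ ≈ 6.870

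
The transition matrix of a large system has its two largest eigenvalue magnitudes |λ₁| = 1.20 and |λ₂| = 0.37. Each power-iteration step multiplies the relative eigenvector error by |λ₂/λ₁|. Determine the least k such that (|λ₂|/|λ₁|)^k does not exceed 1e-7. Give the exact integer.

14

|λ₂/λ₁| = 0.37/1.20 = 0.30833
Need k ≥ ln(1e-7) / ln(0.30833) = -16.1181 / -1.1766 ≈ 13.699
Smallest integer k satisfying the bound: 14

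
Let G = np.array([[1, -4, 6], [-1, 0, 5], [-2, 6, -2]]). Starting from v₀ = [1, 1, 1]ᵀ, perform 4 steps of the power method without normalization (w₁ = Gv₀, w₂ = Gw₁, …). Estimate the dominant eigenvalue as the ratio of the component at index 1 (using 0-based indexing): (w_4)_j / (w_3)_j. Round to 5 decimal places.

w1 = Gv₀ = (3, 4, 2)
w2 = Gw1 = (-1, 7, 14)
w3 = Gw2 = (55, 71, 16)
w4 = Gw3 = (-133, 25, 284)
Ratio at component: 25 / 71 = 0.35211

λ ≈ 0.35211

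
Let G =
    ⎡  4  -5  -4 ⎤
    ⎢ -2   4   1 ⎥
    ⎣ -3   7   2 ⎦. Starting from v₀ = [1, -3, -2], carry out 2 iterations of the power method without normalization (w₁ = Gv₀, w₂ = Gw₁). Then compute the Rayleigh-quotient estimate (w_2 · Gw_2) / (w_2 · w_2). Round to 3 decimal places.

w1 = Gv₀ = (4·1 + (-5)·(-3) + (-4)·(-2); (-2)·1 + 4·(-3) + 1·(-2); (-3)·1 + 7·(-3) + 2·(-2)) = (27, -16, -28)
w2 = Gw1 = (4·27 + (-5)·(-16) + (-4)·(-28); (-2)·27 + 4·(-16) + 1·(-28); (-3)·27 + 7·(-16) + 2·(-28)) = (300, -146, -249)
Gw2 = (2926, -1433, -2420)
w2·Gw2 = 300·2926 + (-146)·(-1433) + (-249)·(-2420) = 1689598; w2·w2 = 300·300 + (-146)·(-146) + (-249)·(-249) = 173317
λ ≈ 1689598/173317 = 9.749

9.749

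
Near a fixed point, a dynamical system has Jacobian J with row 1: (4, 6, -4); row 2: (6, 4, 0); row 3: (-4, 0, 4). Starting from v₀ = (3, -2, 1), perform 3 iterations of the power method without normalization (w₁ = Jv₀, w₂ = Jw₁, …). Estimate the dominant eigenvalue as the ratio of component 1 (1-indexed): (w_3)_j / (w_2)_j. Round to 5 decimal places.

λ ≈ 6.10526

w1 = Jv₀ = (4·3 + 6·(-2) + (-4)·1; 6·3 + 4·(-2) + 0·1; (-4)·3 + 0·(-2) + 4·1) = (-4, 10, -8)
w2 = Jw1 = (4·(-4) + 6·10 + (-4)·(-8); 6·(-4) + 4·10 + 0·(-8); (-4)·(-4) + 0·10 + 4·(-8)) = (76, 16, -16)
w3 = Jw2 = (464, 520, -368)
Ratio at component: 464 / 76 = 6.10526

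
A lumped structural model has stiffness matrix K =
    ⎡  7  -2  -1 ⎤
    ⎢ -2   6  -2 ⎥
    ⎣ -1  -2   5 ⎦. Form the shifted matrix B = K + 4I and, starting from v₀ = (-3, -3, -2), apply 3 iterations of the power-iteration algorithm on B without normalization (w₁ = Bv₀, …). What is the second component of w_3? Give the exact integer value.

-836

B = K + 4I has rows (11, -2, -1); (-2, 10, -2); (-1, -2, 9)
w1 = Bv₀ = (-25, -20, -9)
w2 = Bw1 = (-226, -132, -16)
w3 = Bw2 = (-2206, -836, 346)
Requested component of w3: -836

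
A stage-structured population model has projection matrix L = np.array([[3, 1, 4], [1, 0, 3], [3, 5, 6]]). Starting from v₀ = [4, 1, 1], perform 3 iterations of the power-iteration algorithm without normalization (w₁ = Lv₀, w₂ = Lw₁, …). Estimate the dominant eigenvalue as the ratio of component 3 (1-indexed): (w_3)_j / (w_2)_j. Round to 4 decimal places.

λ ≈ 9.9286

w1 = Lv₀ = (3·4 + 1·1 + 4·1; 1·4 + 0·1 + 3·1; 3·4 + 5·1 + 6·1) = (17, 7, 23)
w2 = Lw1 = (3·17 + 1·7 + 4·23; 1·17 + 0·7 + 3·23; 3·17 + 5·7 + 6·23) = (150, 86, 224)
w3 = Lw2 = (1432, 822, 2224)
Ratio at component: 2224 / 224 = 9.9286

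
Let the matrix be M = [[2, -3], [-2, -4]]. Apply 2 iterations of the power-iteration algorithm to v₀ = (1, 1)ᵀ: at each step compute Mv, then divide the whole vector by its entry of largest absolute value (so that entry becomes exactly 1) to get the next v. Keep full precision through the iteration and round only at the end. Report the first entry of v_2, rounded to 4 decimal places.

0.6154

Mv0 = (-1.00000, -6.00000); divide by -6.00000 → v1 = (0.16667, 1.00000)
Mv1 = (-2.66667, -4.33333); divide by -4.33333 → v2 = (0.61538, 1.00000)
Requested entry of v2: 16/26 = 0.6154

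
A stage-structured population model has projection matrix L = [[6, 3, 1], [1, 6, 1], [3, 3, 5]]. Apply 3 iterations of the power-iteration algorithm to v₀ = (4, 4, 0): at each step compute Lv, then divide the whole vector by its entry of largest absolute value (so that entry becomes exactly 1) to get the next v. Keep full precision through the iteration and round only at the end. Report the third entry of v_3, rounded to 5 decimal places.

1.00000

Lv0 = (36.000000, 28.000000, 24.000000); divide by 36.000000 → v1 = (1.000000, 0.777778, 0.666667)
Lv1 = (9.000000, 6.333333, 8.666667); divide by 9.000000 → v2 = (1.000000, 0.703704, 0.962963)
Lv2 = (9.074074, 6.185185, 9.925926); divide by 9.925926 → v3 = (0.914179, 0.623134, 1.000000)
Requested entry of v3: 3216/3216 = 1.00000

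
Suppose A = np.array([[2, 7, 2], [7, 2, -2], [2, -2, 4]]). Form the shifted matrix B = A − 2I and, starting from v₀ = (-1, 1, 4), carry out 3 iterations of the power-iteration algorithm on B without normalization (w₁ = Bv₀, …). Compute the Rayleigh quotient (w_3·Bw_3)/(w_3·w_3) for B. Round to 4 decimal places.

B = A − 2I has rows (0, 7, 2); (7, 0, -2); (2, -2, 2)
w1 = Bv₀ = (0·(-1) + 7·1 + 2·4; 7·(-1) + 0·1 + (-2)·4; 2·(-1) + (-2)·1 + 2·4) = (15, -15, 4)
w2 = Bw1 = (0·15 + 7·(-15) + 2·4; 7·15 + 0·(-15) + (-2)·4; 2·15 + (-2)·(-15) + 2·4) = (-97, 97, 68)
w3 = Bw2 = (815, -815, -252)
Bw3 = (-6209, 6209, 2756)
w3·Bw3 = -10815182; w3·w3 = 1391954; μ ≈ -10815182/1391954 = -7.7698

μ ≈ -7.7698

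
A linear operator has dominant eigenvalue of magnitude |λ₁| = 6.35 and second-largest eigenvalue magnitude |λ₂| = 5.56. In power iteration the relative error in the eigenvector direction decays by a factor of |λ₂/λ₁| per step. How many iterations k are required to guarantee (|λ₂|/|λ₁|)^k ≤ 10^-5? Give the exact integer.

|λ₂/λ₁| = 5.56/6.35 = 0.87559
Need k ≥ ln(10^-5) / ln(0.87559) = -11.5129 / -0.1329 ≈ 86.657
Smallest integer k satisfying the bound: 87

87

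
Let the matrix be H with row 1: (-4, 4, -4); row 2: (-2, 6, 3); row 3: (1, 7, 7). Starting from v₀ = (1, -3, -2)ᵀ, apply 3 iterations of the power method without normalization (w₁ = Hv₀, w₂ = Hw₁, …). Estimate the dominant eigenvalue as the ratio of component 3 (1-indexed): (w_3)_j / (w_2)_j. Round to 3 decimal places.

w1 = Hv₀ = (-8, -26, -34)
w2 = Hw1 = (64, -242, -428)
w3 = Hw2 = (488, -2864, -4626)
Ratio at component: -4626 / -428 = 10.808

λ ≈ 10.808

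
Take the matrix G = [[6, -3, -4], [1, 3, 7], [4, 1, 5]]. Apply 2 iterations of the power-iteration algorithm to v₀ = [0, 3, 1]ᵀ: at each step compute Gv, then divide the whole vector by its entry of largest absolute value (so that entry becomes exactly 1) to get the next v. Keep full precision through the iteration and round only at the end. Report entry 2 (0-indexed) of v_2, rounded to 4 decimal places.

Gv0 = (-13.00000, 16.00000, 8.00000); divide by 16.00000 → v1 = (-0.81250, 1.00000, 0.50000)
Gv1 = (-9.87500, 5.68750, 0.25000); divide by -9.87500 → v2 = (1.00000, -0.57595, -0.02532)
Requested entry of v2: 4/-158 = -0.0253

-0.0253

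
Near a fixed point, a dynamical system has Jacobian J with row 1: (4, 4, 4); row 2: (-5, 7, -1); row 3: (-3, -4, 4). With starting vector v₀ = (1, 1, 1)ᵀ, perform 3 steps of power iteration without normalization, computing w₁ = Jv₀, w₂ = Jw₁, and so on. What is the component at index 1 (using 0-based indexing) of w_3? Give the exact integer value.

-498

w1 = Jv₀ = (4·1 + 4·1 + 4·1; (-5)·1 + 7·1 + (-1)·1; (-3)·1 + (-4)·1 + 4·1) = (12, 1, -3)
w2 = Jw1 = (4·12 + 4·1 + 4·(-3); (-5)·12 + 7·1 + (-1)·(-3); (-3)·12 + (-4)·1 + 4·(-3)) = (40, -50, -52)
w3 = Jw2 = (-248, -498, -128)
The requested component of w3 is -498.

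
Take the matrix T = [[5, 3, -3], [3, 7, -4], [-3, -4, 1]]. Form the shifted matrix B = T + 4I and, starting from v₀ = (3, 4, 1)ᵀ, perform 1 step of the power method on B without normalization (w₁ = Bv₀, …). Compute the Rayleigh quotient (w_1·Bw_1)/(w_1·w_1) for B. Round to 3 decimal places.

15.333

B = T + 4I has rows (9, 3, -3); (3, 11, -4); (-3, -4, 5)
w1 = Bv₀ = (9·3 + 3·4 + (-3)·1; 3·3 + 11·4 + (-4)·1; (-3)·3 + (-4)·4 + 5·1) = (36, 49, -20)
Bw1 = (531, 727, -404)
w1·Bw1 = 62819; w1·w1 = 4097; μ ≈ 62819/4097 = 15.333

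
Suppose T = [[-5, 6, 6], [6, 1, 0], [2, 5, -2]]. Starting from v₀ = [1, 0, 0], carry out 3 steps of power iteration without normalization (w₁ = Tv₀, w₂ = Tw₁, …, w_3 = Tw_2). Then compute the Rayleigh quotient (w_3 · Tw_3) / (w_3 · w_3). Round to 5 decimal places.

w1 = Tv₀ = ((-5)·1 + 6·0 + 6·0; 6·1 + 1·0 + 0·0; 2·1 + 5·0 + (-2)·0) = (-5, 6, 2)
w2 = Tw1 = ((-5)·(-5) + 6·6 + 6·2; 6·(-5) + 1·6 + 0·2; 2·(-5) + 5·6 + (-2)·2) = (73, -24, 16)
w3 = Tw2 = (-413, 414, -6)
Tw3 = (4513, -2064, 1256)
w3·Tw3 = (-413)·4513 + 414·(-2064) + (-6)·1256 = -2725901; w3·w3 = (-413)·(-413) + 414·414 + (-6)·(-6) = 342001
λ ≈ -2725901/342001 = -7.97045

λ ≈ -7.97045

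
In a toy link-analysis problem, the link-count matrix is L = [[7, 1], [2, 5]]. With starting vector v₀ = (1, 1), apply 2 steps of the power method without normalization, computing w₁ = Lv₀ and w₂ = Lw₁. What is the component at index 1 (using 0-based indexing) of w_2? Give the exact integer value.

w1 = Lv₀ = (7·1 + 1·1; 2·1 + 5·1) = (8, 7)
w2 = Lw1 = (7·8 + 1·7; 2·8 + 5·7) = (63, 51)
The requested component of w2 is 51.

51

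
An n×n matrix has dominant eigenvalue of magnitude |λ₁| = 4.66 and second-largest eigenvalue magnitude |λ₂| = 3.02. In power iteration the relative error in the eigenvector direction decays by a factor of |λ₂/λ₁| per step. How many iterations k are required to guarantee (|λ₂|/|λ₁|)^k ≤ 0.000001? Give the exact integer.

32

|λ₂/λ₁| = 3.02/4.66 = 0.64807
Need k ≥ ln(0.000001) / ln(0.64807) = -13.8155 / -0.4338 ≈ 31.851
Smallest integer k satisfying the bound: 32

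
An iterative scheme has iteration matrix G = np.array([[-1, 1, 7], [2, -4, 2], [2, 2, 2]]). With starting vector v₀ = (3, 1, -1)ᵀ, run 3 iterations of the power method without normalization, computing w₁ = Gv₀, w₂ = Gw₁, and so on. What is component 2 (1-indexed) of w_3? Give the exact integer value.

114

w1 = Gv₀ = ((-1)·3 + 1·1 + 7·(-1); 2·3 + (-4)·1 + 2·(-1); 2·3 + 2·1 + 2·(-1)) = (-9, 0, 6)
w2 = Gw1 = ((-1)·(-9) + 1·0 + 7·6; 2·(-9) + (-4)·0 + 2·6; 2·(-9) + 2·0 + 2·6) = (51, -6, -6)
w3 = Gw2 = (-99, 114, 78)
The requested component of w3 is 114.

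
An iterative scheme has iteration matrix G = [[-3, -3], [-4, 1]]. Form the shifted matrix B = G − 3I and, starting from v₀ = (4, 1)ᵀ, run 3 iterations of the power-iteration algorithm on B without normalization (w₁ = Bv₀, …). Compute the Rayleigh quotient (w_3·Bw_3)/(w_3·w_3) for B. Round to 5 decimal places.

B = G − 3I has rows (-6, -3); (-4, -2)
w1 = Bv₀ = ((-6)·4 + (-3)·1; (-4)·4 + (-2)·1) = (-27, -18)
w2 = Bw1 = ((-6)·(-27) + (-3)·(-18); (-4)·(-27) + (-2)·(-18)) = (216, 144)
w3 = Bw2 = (-1728, -1152)
Bw3 = (13824, 9216)
w3·Bw3 = -34504704; w3·w3 = 4313088; μ ≈ -34504704/4313088 = -8.00000

μ ≈ -8.00000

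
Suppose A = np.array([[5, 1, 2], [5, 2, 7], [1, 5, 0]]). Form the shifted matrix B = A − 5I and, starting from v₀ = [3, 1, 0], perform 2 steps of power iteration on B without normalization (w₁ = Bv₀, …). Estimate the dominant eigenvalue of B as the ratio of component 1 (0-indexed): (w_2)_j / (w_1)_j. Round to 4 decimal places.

2.0833

B = A − 5I has rows (0, 1, 2); (5, -3, 7); (1, 5, -5)
w1 = Bv₀ = (0·3 + 1·1 + 2·0; 5·3 + (-3)·1 + 7·0; 1·3 + 5·1 + (-5)·0) = (1, 12, 8)
w2 = Bw1 = (0·1 + 1·12 + 2·8; 5·1 + (-3)·12 + 7·8; 1·1 + 5·12 + (-5)·8) = (28, 25, 21)
Ratio: 25/12 = 2.0833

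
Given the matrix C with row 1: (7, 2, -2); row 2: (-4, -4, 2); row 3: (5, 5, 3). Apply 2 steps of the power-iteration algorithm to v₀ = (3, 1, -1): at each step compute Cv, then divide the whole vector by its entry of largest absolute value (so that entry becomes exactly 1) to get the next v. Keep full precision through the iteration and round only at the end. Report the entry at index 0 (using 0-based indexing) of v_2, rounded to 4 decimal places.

1.0000

Cv0 = (25.00000, -18.00000, 17.00000); divide by 25.00000 → v1 = (1.00000, -0.72000, 0.68000)
Cv1 = (4.20000, 0.24000, 3.44000); divide by 4.20000 → v2 = (1.00000, 0.05714, 0.81905)
Requested entry of v2: 105/105 = 1.0000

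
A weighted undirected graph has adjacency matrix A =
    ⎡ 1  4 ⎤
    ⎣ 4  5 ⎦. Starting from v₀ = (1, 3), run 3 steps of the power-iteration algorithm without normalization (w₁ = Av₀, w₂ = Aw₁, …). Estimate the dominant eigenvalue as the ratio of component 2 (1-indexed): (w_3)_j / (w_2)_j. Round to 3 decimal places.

w1 = Av₀ = (1·1 + 4·3; 4·1 + 5·3) = (13, 19)
w2 = Aw1 = (1·13 + 4·19; 4·13 + 5·19) = (89, 147)
w3 = Aw2 = (677, 1091)
Ratio at component: 1091 / 147 = 7.422

7.422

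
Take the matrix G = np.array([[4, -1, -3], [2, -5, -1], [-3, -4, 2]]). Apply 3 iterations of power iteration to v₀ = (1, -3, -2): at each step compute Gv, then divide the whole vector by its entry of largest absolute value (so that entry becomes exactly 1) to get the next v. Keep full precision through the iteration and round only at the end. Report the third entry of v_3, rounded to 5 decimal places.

Gv0 = (13.000000, 19.000000, 5.000000); divide by 19.000000 → v1 = (0.684211, 1.000000, 0.263158)
Gv1 = (0.947368, -3.894737, -5.526316); divide by -5.526316 → v2 = (-0.171429, 0.704762, 1.000000)
Gv2 = (-4.390476, -4.866667, -0.304762); divide by -4.866667 → v3 = (0.902153, 1.000000, 0.062622)
Requested entry of v3: 32/511 = 0.06262

0.06262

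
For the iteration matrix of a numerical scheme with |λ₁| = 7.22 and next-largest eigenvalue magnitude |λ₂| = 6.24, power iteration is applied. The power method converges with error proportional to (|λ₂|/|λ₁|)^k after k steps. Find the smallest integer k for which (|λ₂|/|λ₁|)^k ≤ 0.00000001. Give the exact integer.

127

|λ₂/λ₁| = 6.24/7.22 = 0.86427
Need k ≥ ln(0.00000001) / ln(0.86427) = -18.4207 / -0.1459 ≈ 126.277
Smallest integer k satisfying the bound: 127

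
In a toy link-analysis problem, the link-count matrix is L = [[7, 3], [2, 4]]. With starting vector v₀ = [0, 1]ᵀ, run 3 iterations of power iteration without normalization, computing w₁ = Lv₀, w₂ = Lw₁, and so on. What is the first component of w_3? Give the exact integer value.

w1 = Lv₀ = (7·0 + 3·1; 2·0 + 4·1) = (3, 4)
w2 = Lw1 = (7·3 + 3·4; 2·3 + 4·4) = (33, 22)
w3 = Lw2 = (297, 154)
The requested component of w3 is 297.

297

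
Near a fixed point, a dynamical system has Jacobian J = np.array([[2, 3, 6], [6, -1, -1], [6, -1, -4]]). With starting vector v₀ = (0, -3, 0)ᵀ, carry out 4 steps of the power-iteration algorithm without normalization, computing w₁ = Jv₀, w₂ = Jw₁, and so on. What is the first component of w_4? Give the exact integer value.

1737

w1 = Jv₀ = (2·0 + 3·(-3) + 6·0; 6·0 + (-1)·(-3) + (-1)·0; 6·0 + (-1)·(-3) + (-4)·0) = (-9, 3, 3)
w2 = Jw1 = (2·(-9) + 3·3 + 6·3; 6·(-9) + (-1)·3 + (-1)·3; 6·(-9) + (-1)·3 + (-4)·3) = (9, -60, -69)
w3 = Jw2 = (-576, 183, 390)
w4 = Jw3 = (1737, -4029, -5199)
The requested component of w4 is 1737.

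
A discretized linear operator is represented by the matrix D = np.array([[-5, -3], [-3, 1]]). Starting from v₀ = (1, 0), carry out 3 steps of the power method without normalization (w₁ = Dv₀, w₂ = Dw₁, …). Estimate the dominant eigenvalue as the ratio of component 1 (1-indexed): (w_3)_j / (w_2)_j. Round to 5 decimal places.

-6.05882

w1 = Dv₀ = ((-5)·1 + (-3)·0; (-3)·1 + 1·0) = (-5, -3)
w2 = Dw1 = ((-5)·(-5) + (-3)·(-3); (-3)·(-5) + 1·(-3)) = (34, 12)
w3 = Dw2 = (-206, -90)
Ratio at component: -206 / 34 = -6.05882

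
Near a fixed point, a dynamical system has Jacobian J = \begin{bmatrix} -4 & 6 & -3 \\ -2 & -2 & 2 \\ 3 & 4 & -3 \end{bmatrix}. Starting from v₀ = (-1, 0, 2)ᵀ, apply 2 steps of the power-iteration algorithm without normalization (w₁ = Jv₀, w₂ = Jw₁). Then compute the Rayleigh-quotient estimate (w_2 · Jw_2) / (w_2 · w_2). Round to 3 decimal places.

w1 = Jv₀ = (-2, 6, -9)
w2 = Jw1 = (71, -26, 45)
Jw2 = (-575, 0, -26)
w2·Jw2 = 71·(-575) + (-26)·0 + 45·(-26) = -41995; w2·w2 = 71·71 + (-26)·(-26) + 45·45 = 7742
λ ≈ -41995/7742 = -5.424

λ ≈ -5.424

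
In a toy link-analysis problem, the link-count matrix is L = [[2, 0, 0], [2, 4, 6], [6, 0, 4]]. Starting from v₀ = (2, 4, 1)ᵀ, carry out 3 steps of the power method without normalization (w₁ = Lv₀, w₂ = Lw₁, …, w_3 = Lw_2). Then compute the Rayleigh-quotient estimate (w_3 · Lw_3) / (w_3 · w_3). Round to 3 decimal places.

w1 = Lv₀ = (2·2 + 0·4 + 0·1; 2·2 + 4·4 + 6·1; 6·2 + 0·4 + 4·1) = (4, 26, 16)
w2 = Lw1 = (2·4 + 0·26 + 0·16; 2·4 + 4·26 + 6·16; 6·4 + 0·26 + 4·16) = (8, 208, 88)
w3 = Lw2 = (16, 1376, 400)
Lw3 = (32, 7936, 1696)
w3·Lw3 = 16·32 + 1376·7936 + 400·1696 = 11598848; w3·w3 = 16·16 + 1376·1376 + 400·400 = 2053632
λ ≈ 11598848/2053632 = 5.648

5.648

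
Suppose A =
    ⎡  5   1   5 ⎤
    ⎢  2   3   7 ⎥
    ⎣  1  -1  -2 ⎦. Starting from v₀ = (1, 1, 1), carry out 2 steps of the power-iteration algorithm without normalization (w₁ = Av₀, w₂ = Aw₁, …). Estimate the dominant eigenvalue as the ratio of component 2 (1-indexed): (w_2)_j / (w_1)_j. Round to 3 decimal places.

λ ≈ 3.667

w1 = Av₀ = (11, 12, -2)
w2 = Aw1 = (57, 44, 3)
Ratio at component: 44 / 12 = 3.667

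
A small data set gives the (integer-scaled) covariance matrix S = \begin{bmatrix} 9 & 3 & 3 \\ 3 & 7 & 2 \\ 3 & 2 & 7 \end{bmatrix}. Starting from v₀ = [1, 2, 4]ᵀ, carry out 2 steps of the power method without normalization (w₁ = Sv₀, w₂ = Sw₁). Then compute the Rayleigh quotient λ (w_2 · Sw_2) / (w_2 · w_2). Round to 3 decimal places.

λ ≈ 13.165

w1 = Sv₀ = (9·1 + 3·2 + 3·4; 3·1 + 7·2 + 2·4; 3·1 + 2·2 + 7·4) = (27, 25, 35)
w2 = Sw1 = (9·27 + 3·25 + 3·35; 3·27 + 7·25 + 2·35; 3·27 + 2·25 + 7·35) = (423, 326, 376)
Sw2 = (5913, 4303, 4553)
w2·Sw2 = 423·5913 + 326·4303 + 376·4553 = 5615905; w2·w2 = 423·423 + 326·326 + 376·376 = 426581
λ ≈ 5615905/426581 = 13.165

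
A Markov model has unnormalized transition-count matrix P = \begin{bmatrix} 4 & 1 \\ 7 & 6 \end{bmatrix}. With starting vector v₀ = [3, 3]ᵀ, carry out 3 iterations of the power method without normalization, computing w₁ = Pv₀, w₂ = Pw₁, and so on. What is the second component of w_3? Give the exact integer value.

w1 = Pv₀ = (15, 39)
w2 = Pw1 = (99, 339)
w3 = Pw2 = (735, 2727)
The requested component of w3 is 2727.

2727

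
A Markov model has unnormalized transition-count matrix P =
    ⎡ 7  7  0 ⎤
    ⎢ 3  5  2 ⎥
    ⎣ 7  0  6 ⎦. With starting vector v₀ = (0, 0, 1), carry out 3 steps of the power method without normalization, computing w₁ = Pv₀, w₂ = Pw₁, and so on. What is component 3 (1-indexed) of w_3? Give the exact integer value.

w1 = Pv₀ = (0, 2, 6)
w2 = Pw1 = (14, 22, 36)
w3 = Pw2 = (252, 224, 314)
The requested component of w3 is 314.

314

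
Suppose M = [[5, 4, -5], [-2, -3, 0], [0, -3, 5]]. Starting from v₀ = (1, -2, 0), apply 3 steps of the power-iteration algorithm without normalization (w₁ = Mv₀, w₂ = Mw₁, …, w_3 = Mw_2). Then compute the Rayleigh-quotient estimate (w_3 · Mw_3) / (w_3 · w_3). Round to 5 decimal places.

w1 = Mv₀ = (5·1 + 4·(-2) + (-5)·0; (-2)·1 + (-3)·(-2) + 0·0; 0·1 + (-3)·(-2) + 5·0) = (-3, 4, 6)
w2 = Mw1 = (5·(-3) + 4·4 + (-5)·6; (-2)·(-3) + (-3)·4 + 0·6; 0·(-3) + (-3)·4 + 5·6) = (-29, -6, 18)
w3 = Mw2 = (-259, 76, 108)
Mw3 = (-1531, 290, 312)
w3·Mw3 = (-259)·(-1531) + 76·290 + 108·312 = 452265; w3·w3 = (-259)·(-259) + 76·76 + 108·108 = 84521
λ ≈ 452265/84521 = 5.35092

λ ≈ 5.35092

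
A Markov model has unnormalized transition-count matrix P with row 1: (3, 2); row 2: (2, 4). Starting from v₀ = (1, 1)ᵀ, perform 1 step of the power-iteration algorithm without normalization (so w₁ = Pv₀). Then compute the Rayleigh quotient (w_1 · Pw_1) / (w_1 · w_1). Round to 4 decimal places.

w1 = Pv₀ = (3·1 + 2·1; 2·1 + 4·1) = (5, 6)
Pw1 = (27, 34)
w1·Pw1 = 5·27 + 6·34 = 339; w1·w1 = 5·5 + 6·6 = 61
λ ≈ 339/61 = 5.5574

5.5574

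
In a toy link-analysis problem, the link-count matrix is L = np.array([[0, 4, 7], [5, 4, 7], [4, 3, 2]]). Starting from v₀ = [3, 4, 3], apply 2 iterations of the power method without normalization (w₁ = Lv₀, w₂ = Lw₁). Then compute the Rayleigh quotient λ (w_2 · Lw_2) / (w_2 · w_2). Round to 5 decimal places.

11.71164

w1 = Lv₀ = (0·3 + 4·4 + 7·3; 5·3 + 4·4 + 7·3; 4·3 + 3·4 + 2·3) = (37, 52, 30)
w2 = Lw1 = (0·37 + 4·52 + 7·30; 5·37 + 4·52 + 7·30; 4·37 + 3·52 + 2·30) = (418, 603, 364)
Lw2 = (4960, 7050, 4209)
w2·Lw2 = 418·4960 + 603·7050 + 364·4209 = 7856506; w2·w2 = 418·418 + 603·603 + 364·364 = 670829
λ ≈ 7856506/670829 = 11.71164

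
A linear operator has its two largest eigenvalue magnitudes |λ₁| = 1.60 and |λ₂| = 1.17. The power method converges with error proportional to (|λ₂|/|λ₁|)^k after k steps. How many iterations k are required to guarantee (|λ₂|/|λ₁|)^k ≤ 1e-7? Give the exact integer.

52

|λ₂/λ₁| = 1.17/1.60 = 0.73125
Need k ≥ ln(1e-7) / ln(0.73125) = -16.1181 / -0.3130 ≈ 51.496
Smallest integer k satisfying the bound: 52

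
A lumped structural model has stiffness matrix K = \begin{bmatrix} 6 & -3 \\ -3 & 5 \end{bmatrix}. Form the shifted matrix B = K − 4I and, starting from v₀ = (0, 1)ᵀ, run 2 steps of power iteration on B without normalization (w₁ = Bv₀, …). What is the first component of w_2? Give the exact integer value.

-9

B = K − 4I has rows (2, -3); (-3, 1)
w1 = Bv₀ = (2·0 + (-3)·1; (-3)·0 + 1·1) = (-3, 1)
w2 = Bw1 = (2·(-3) + (-3)·1; (-3)·(-3) + 1·1) = (-9, 10)
Requested component of w2: -9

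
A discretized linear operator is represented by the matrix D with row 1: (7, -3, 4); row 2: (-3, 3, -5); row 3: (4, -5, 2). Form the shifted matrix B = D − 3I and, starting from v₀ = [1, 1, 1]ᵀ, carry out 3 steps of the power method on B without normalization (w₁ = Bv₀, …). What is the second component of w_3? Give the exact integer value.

-418

B = D − 3I has rows (4, -3, 4); (-3, 0, -5); (4, -5, -1)
w1 = Bv₀ = (4·1 + (-3)·1 + 4·1; (-3)·1 + 0·1 + (-5)·1; 4·1 + (-5)·1 + (-1)·1) = (5, -8, -2)
w2 = Bw1 = (4·5 + (-3)·(-8) + 4·(-2); (-3)·5 + 0·(-8) + (-5)·(-2); 4·5 + (-5)·(-8) + (-1)·(-2)) = (36, -5, 62)
w3 = Bw2 = (407, -418, 107)
Requested component of w3: -418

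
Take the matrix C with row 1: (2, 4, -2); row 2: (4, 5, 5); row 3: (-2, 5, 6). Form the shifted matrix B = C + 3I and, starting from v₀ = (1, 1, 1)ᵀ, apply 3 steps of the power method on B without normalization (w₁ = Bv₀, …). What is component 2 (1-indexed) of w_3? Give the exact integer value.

B = C + 3I has rows (5, 4, -2); (4, 8, 5); (-2, 5, 9)
w1 = Bv₀ = (5·1 + 4·1 + (-2)·1; 4·1 + 8·1 + 5·1; (-2)·1 + 5·1 + 9·1) = (7, 17, 12)
w2 = Bw1 = (5·7 + 4·17 + (-2)·12; 4·7 + 8·17 + 5·12; (-2)·7 + 5·17 + 9·12) = (79, 224, 179)
w3 = Bw2 = (933, 3003, 2573)
Requested component of w3: 3003

3003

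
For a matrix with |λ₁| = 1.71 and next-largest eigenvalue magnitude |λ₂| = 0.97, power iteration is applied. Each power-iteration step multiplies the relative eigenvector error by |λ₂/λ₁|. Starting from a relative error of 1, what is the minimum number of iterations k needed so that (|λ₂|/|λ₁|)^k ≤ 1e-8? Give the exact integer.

|λ₂/λ₁| = 0.97/1.71 = 0.56725
Need k ≥ ln(1e-8) / ln(0.56725) = -18.4207 / -0.5670 ≈ 32.491
Smallest integer k satisfying the bound: 33

33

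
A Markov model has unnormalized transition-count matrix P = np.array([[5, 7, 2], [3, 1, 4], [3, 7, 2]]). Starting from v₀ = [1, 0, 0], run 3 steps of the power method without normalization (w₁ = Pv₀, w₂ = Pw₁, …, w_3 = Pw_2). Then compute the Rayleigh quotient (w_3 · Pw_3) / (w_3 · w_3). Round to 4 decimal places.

w1 = Pv₀ = (5, 3, 3)
w2 = Pw1 = (52, 30, 42)
w3 = Pw2 = (554, 354, 450)
Pw3 = (6148, 3816, 5040)
w3·Pw3 = 554·6148 + 354·3816 + 450·5040 = 7024856; w3·w3 = 554·554 + 354·354 + 450·450 = 634732
λ ≈ 7024856/634732 = 11.0674

λ ≈ 11.0674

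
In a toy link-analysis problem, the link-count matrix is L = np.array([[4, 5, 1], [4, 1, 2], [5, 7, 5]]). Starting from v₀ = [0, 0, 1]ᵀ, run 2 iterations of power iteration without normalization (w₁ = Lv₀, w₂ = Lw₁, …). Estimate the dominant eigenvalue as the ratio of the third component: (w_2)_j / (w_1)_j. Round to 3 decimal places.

8.800

w1 = Lv₀ = (4·0 + 5·0 + 1·1; 4·0 + 1·0 + 2·1; 5·0 + 7·0 + 5·1) = (1, 2, 5)
w2 = Lw1 = (4·1 + 5·2 + 1·5; 4·1 + 1·2 + 2·5; 5·1 + 7·2 + 5·5) = (19, 16, 44)
Ratio at component: 44 / 5 = 8.800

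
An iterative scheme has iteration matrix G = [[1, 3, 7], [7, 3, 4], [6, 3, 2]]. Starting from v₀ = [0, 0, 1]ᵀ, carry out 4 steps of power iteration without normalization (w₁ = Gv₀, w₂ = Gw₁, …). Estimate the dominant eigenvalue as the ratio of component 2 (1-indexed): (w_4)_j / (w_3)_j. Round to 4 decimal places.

λ ≈ 12.8597

w1 = Gv₀ = (1·0 + 3·0 + 7·1; 7·0 + 3·0 + 4·1; 6·0 + 3·0 + 2·1) = (7, 4, 2)
w2 = Gw1 = (1·7 + 3·4 + 7·2; 7·7 + 3·4 + 4·2; 6·7 + 3·4 + 2·2) = (33, 69, 58)
w3 = Gw2 = (646, 670, 521)
w4 = Gw3 = (6303, 8616, 6928)
Ratio at component: 8616 / 670 = 12.8597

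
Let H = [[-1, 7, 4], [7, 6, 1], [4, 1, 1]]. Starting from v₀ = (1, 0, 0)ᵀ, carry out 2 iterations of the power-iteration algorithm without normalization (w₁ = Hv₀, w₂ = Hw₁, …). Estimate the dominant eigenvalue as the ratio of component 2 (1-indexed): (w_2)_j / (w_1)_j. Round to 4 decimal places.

w1 = Hv₀ = (-1, 7, 4)
w2 = Hw1 = (66, 39, 7)
Ratio at component: 39 / 7 = 5.5714

5.5714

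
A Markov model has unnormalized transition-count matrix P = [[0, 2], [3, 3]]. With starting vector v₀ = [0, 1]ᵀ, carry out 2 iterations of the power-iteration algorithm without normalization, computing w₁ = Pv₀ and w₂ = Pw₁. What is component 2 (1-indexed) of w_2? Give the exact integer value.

w1 = Pv₀ = (2, 3)
w2 = Pw1 = (6, 15)
The requested component of w2 is 15.

15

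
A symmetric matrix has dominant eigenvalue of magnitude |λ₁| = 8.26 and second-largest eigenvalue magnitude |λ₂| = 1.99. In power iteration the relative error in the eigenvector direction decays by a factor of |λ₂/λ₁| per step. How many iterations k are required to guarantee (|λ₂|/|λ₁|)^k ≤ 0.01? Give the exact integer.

4

|λ₂/λ₁| = 1.99/8.26 = 0.24092
Need k ≥ ln(0.01) / ln(0.24092) = -4.6052 / -1.4233 ≈ 3.236
Smallest integer k satisfying the bound: 4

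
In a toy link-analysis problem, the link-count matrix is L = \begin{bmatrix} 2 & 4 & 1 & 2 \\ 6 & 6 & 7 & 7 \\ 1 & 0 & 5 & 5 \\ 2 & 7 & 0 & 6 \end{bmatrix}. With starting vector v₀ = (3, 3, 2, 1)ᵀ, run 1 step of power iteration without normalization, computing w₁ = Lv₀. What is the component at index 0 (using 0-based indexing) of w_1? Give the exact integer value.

w1 = Lv₀ = (2·3 + 4·3 + 1·2 + 2·1; 6·3 + 6·3 + 7·2 + 7·1; 1·3 + 0·3 + 5·2 + 5·1; 2·3 + 7·3 + 0·2 + 6·1) = (22, 57, 18, 33)
The requested component of w1 is 22.

22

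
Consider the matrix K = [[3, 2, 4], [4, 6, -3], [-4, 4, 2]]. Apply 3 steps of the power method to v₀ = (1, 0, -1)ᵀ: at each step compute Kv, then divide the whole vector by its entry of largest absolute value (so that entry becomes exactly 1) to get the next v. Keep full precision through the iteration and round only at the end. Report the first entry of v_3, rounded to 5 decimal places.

0.48418

Kv0 = (-1.000000, 7.000000, -6.000000); divide by 7.000000 → v1 = (-0.142857, 1.000000, -0.857143)
Kv1 = (-1.857143, 8.000000, 2.857143); divide by 8.000000 → v2 = (-0.232143, 1.000000, 0.357143)
Kv2 = (2.732143, 4.000000, 5.642857); divide by 5.642857 → v3 = (0.484177, 0.708861, 1.000000)
Requested entry of v3: 153/316 = 0.48418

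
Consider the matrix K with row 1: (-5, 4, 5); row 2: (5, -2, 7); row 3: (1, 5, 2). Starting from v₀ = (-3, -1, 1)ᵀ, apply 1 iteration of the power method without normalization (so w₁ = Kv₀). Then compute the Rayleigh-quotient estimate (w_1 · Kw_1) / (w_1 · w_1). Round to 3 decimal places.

-6.976

w1 = Kv₀ = ((-5)·(-3) + 4·(-1) + 5·1; 5·(-3) + (-2)·(-1) + 7·1; 1·(-3) + 5·(-1) + 2·1) = (16, -6, -6)
Kw1 = (-134, 50, -26)
w1·Kw1 = 16·(-134) + (-6)·50 + (-6)·(-26) = -2288; w1·w1 = 16·16 + (-6)·(-6) + (-6)·(-6) = 328
λ ≈ -2288/328 = -6.976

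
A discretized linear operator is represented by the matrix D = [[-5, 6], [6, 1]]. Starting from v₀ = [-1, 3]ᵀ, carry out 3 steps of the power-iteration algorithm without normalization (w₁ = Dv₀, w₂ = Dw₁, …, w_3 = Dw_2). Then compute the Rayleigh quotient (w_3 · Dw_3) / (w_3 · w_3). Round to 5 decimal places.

-8.47878

w1 = Dv₀ = ((-5)·(-1) + 6·3; 6·(-1) + 1·3) = (23, -3)
w2 = Dw1 = ((-5)·23 + 6·(-3); 6·23 + 1·(-3)) = (-133, 135)
w3 = Dw2 = (1475, -663)
Dw3 = (-11353, 8187)
w3·Dw3 = 1475·(-11353) + (-663)·8187 = -22173656; w3·w3 = 1475·1475 + (-663)·(-663) = 2615194
λ ≈ -22173656/2615194 = -8.47878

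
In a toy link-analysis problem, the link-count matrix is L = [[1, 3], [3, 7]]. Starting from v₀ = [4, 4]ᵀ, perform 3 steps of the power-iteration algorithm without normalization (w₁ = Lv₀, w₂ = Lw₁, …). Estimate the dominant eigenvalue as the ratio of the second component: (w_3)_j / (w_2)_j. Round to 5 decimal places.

w1 = Lv₀ = (1·4 + 3·4; 3·4 + 7·4) = (16, 40)
w2 = Lw1 = (1·16 + 3·40; 3·16 + 7·40) = (136, 328)
w3 = Lw2 = (1120, 2704)
Ratio at component: 2704 / 328 = 8.24390

8.24390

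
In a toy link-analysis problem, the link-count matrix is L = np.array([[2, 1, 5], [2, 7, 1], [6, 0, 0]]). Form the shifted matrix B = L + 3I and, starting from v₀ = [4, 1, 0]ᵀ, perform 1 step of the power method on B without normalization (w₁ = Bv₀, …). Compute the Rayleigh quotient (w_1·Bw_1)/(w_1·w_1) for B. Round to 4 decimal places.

B = L + 3I has rows (5, 1, 5); (2, 10, 1); (6, 0, 3)
w1 = Bv₀ = (5·4 + 1·1 + 5·0; 2·4 + 10·1 + 1·0; 6·4 + 0·1 + 3·0) = (21, 18, 24)
Bw1 = (243, 246, 198)
w1·Bw1 = 14283; w1·w1 = 1341; μ ≈ 14283/1341 = 10.6510

10.6510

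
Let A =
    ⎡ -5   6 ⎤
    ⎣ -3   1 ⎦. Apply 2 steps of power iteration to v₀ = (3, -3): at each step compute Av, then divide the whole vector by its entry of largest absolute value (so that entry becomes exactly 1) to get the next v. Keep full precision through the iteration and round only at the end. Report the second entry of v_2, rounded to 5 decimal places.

Av0 = (-33.000000, -12.000000); divide by -33.000000 → v1 = (1.000000, 0.363636)
Av1 = (-2.818182, -2.636364); divide by -2.818182 → v2 = (1.000000, 0.935484)
Requested entry of v2: 87/93 = 0.93548

0.93548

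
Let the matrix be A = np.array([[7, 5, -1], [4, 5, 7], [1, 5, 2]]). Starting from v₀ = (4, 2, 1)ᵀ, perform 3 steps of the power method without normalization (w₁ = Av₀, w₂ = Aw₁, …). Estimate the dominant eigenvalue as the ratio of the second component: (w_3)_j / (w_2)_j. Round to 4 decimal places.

12.6941

w1 = Av₀ = (7·4 + 5·2 + (-1)·1; 4·4 + 5·2 + 7·1; 1·4 + 5·2 + 2·1) = (37, 33, 16)
w2 = Aw1 = (7·37 + 5·33 + (-1)·16; 4·37 + 5·33 + 7·16; 1·37 + 5·33 + 2·16) = (408, 425, 234)
w3 = Aw2 = (4747, 5395, 3001)
Ratio at component: 5395 / 425 = 12.6941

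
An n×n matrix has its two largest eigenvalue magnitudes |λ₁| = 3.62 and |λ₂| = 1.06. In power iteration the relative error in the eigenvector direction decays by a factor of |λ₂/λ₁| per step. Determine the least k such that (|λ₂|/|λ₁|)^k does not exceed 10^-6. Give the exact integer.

12

|λ₂/λ₁| = 1.06/3.62 = 0.29282
Need k ≥ ln(10^-6) / ln(0.29282) = -13.8155 / -1.2282 ≈ 11.249
Smallest integer k satisfying the bound: 12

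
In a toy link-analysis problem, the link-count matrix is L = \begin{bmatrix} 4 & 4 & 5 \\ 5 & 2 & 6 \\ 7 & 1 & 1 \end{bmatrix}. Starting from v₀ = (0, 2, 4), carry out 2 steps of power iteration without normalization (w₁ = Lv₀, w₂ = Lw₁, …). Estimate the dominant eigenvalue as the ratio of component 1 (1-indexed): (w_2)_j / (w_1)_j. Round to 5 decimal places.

w1 = Lv₀ = (28, 28, 6)
w2 = Lw1 = (254, 232, 230)
Ratio at component: 254 / 28 = 9.07143

9.07143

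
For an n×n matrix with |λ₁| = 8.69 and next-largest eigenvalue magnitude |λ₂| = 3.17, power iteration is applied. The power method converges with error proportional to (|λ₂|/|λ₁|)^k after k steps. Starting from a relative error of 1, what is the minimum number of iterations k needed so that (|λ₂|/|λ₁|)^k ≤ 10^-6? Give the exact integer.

14

|λ₂/λ₁| = 3.17/8.69 = 0.36479
Need k ≥ ln(10^-6) / ln(0.36479) = -13.8155 / -1.0084 ≈ 13.700
Smallest integer k satisfying the bound: 14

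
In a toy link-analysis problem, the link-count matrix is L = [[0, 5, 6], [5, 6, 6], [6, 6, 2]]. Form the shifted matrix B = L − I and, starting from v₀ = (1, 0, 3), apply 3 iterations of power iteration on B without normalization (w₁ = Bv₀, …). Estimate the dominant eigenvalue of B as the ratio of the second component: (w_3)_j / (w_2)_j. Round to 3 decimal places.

B = L − I has rows (-1, 5, 6); (5, 5, 6); (6, 6, 1)
w1 = Bv₀ = ((-1)·1 + 5·0 + 6·3; 5·1 + 5·0 + 6·3; 6·1 + 6·0 + 1·3) = (17, 23, 9)
w2 = Bw1 = ((-1)·17 + 5·23 + 6·9; 5·17 + 5·23 + 6·9; 6·17 + 6·23 + 1·9) = (152, 254, 249)
w3 = Bw2 = (2612, 3524, 2685)
Ratio: 3524/254 = 13.874

13.874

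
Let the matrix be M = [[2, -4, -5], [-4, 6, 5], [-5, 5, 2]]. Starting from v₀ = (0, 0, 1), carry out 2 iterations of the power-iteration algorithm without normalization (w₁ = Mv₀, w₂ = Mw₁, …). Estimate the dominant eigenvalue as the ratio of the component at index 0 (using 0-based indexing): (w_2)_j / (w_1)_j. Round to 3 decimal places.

8.000

w1 = Mv₀ = (2·0 + (-4)·0 + (-5)·1; (-4)·0 + 6·0 + 5·1; (-5)·0 + 5·0 + 2·1) = (-5, 5, 2)
w2 = Mw1 = (2·(-5) + (-4)·5 + (-5)·2; (-4)·(-5) + 6·5 + 5·2; (-5)·(-5) + 5·5 + 2·2) = (-40, 60, 54)
Ratio at component: -40 / -5 = 8.000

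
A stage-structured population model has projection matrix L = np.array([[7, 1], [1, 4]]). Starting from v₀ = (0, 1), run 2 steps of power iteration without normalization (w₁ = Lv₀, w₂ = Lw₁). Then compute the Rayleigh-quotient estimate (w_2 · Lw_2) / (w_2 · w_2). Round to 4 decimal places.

5.7976

w1 = Lv₀ = (7·0 + 1·1; 1·0 + 4·1) = (1, 4)
w2 = Lw1 = (7·1 + 1·4; 1·1 + 4·4) = (11, 17)
Lw2 = (94, 79)
w2·Lw2 = 11·94 + 17·79 = 2377; w2·w2 = 11·11 + 17·17 = 410
λ ≈ 2377/410 = 5.7976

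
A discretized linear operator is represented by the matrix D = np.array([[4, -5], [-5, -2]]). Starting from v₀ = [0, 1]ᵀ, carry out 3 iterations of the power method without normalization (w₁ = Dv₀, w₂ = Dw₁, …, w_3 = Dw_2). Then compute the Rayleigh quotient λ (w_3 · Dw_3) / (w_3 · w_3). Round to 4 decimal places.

λ ≈ 3.5572

w1 = Dv₀ = (4·0 + (-5)·1; (-5)·0 + (-2)·1) = (-5, -2)
w2 = Dw1 = (4·(-5) + (-5)·(-2); (-5)·(-5) + (-2)·(-2)) = (-10, 29)
w3 = Dw2 = (-185, -8)
Dw3 = (-700, 941)
w3·Dw3 = (-185)·(-700) + (-8)·941 = 121972; w3·w3 = (-185)·(-185) + (-8)·(-8) = 34289
λ ≈ 121972/34289 = 3.5572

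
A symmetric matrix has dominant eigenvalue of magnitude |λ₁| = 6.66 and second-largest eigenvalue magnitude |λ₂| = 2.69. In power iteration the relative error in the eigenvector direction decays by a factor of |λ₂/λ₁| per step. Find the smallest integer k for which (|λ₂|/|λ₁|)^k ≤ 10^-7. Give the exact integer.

|λ₂/λ₁| = 2.69/6.66 = 0.40390
Need k ≥ ln(10^-7) / ln(0.40390) = -16.1181 / -0.9066 ≈ 17.779
Smallest integer k satisfying the bound: 18

18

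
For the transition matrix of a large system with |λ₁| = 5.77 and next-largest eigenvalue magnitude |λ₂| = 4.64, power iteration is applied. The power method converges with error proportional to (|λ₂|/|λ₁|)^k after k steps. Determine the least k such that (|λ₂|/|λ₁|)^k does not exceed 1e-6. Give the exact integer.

|λ₂/λ₁| = 4.64/5.77 = 0.80416
Need k ≥ ln(1e-6) / ln(0.80416) = -13.8155 / -0.2180 ≈ 63.386
Smallest integer k satisfying the bound: 64

64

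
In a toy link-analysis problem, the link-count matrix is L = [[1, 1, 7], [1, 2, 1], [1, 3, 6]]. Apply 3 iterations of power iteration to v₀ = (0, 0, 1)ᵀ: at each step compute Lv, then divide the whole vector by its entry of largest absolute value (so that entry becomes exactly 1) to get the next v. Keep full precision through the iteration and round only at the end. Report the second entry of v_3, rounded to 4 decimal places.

0.3256

Lv0 = (7.00000, 1.00000, 6.00000); divide by 7.00000 → v1 = (1.00000, 0.14286, 0.85714)
Lv1 = (7.14286, 2.14286, 6.57143); divide by 7.14286 → v2 = (1.00000, 0.30000, 0.92000)
Lv2 = (7.74000, 2.52000, 7.42000); divide by 7.74000 → v3 = (1.00000, 0.32558, 0.95866)
Requested entry of v3: 126/387 = 0.3256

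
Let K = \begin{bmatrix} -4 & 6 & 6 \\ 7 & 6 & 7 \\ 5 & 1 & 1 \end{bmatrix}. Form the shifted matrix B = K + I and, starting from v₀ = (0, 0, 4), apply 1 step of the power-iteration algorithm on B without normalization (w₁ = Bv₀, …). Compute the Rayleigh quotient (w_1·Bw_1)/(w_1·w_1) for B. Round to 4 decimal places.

B = K + I has rows (-3, 6, 6); (7, 7, 7); (5, 1, 2)
w1 = Bv₀ = ((-3)·0 + 6·0 + 6·4; 7·0 + 7·0 + 7·4; 5·0 + 1·0 + 2·4) = (24, 28, 8)
Bw1 = (144, 420, 164)
w1·Bw1 = 16528; w1·w1 = 1424; μ ≈ 16528/1424 = 11.6067

μ ≈ 11.6067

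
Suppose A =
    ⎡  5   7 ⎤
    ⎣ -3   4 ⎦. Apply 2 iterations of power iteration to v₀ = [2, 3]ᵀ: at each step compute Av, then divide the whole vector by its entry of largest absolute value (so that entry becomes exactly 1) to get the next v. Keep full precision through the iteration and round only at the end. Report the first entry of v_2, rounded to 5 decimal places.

Av0 = (31.000000, 6.000000); divide by 31.000000 → v1 = (1.000000, 0.193548)
Av1 = (6.354839, -2.225806); divide by 6.354839 → v2 = (1.000000, -0.350254)
Requested entry of v2: 197/197 = 1.00000

1.00000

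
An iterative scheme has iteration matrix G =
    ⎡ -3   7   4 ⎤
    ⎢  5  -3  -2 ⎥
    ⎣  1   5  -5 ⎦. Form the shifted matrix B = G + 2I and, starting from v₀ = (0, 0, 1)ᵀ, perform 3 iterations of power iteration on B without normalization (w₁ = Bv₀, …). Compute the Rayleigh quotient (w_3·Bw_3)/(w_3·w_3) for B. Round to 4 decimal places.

B = G + 2I has rows (-1, 7, 4); (5, -1, -2); (1, 5, -3)
w1 = Bv₀ = (4, -2, -3)
w2 = Bw1 = (-30, 28, 3)
w3 = Bw2 = (238, -184, 101)
Bw3 = (-1122, 1172, -985)
w3·Bw3 = -582169; w3·w3 = 100701; μ ≈ -582169/100701 = -5.7812

μ ≈ -5.7812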